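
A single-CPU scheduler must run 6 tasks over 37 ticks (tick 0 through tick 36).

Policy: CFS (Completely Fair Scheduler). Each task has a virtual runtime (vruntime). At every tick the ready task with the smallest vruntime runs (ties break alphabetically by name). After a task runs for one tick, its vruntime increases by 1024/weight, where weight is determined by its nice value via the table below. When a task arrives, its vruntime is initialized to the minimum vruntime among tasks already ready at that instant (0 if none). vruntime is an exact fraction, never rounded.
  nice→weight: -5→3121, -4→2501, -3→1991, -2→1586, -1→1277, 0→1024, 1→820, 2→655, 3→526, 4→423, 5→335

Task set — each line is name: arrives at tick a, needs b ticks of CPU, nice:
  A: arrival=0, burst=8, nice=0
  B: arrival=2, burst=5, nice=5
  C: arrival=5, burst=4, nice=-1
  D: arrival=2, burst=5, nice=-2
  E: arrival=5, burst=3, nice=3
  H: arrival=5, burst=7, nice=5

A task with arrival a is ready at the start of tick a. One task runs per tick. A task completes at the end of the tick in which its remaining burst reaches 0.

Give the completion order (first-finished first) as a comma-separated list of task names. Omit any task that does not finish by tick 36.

completion order = D, C, E, A, B, H

t=0: vr[A=0] → run A
t=1: vr[A=1] → run A
t=2: vr[A=2 B=2 D=2] → run A
t=3: vr[A=3 B=2 D=2] → run B
t=4: vr[A=3 B=1694/335 D=2] → run D
t=5: vr[A=3 B=1694/335 C=2098/793 D=2098/793 E=2098/793 H=2098/793] → run C
t=6: vr[A=3 B=1694/335 C=3491178/1012661 D=2098/793 E=2098/793 H=2098/793] → run D
t=7: vr[A=3 B=1694/335 C=3491178/1012661 D=2610/793 E=2098/793 H=2098/793] → run E
t=8: vr[A=3 B=1694/335 C=3491178/1012661 D=2610/793 E=957790/208559 H=2098/793] → run H
t=9: vr[A=3 B=1694/335 C=3491178/1012661 D=2610/793 E=957790/208559 H=1514862/265655] → run A
t=10: vr[A=4 B=1694/335 C=3491178/1012661 D=2610/793 E=957790/208559 H=1514862/265655] → run D
t=11: vr[A=4 B=1694/335 C=3491178/1012661 D=3122/793 E=957790/208559 H=1514862/265655] → run C
t=12: vr[A=4 B=1694/335 C=4303210/1012661 D=3122/793 E=957790/208559 H=1514862/265655] → run D
t=13: vr[A=4 B=1694/335 C=4303210/1012661 D=3634/793 E=957790/208559 H=1514862/265655] → run A
t=14: vr[A=5 B=1694/335 C=4303210/1012661 D=3634/793 E=957790/208559 H=1514862/265655] → run C
t=15: vr[A=5 B=1694/335 C=5115242/1012661 D=3634/793 E=957790/208559 H=1514862/265655] → run D
t=16: vr[A=5 B=1694/335 C=5115242/1012661 E=957790/208559 H=1514862/265655] → run E
t=17: vr[A=5 B=1694/335 C=5115242/1012661 E=1363806/208559 H=1514862/265655] → run A
t=18: vr[A=6 B=1694/335 C=5115242/1012661 E=1363806/208559 H=1514862/265655] → run C
t=19: vr[A=6 B=1694/335 E=1363806/208559 H=1514862/265655] → run B
t=20: vr[A=6 B=2718/335 E=1363806/208559 H=1514862/265655] → run H
t=21: vr[A=6 B=2718/335 E=1363806/208559 H=2326894/265655] → run A
t=22: vr[A=7 B=2718/335 E=1363806/208559 H=2326894/265655] → run E
t=23: vr[A=7 B=2718/335 H=2326894/265655] → run A
t=24: vr[B=2718/335 H=2326894/265655] → run B
t=25: vr[B=3742/335 H=2326894/265655] → run H
t=26: vr[B=3742/335 H=3138926/265655] → run B
t=27: vr[B=4766/335 H=3138926/265655] → run H
t=28: vr[B=4766/335 H=3950958/265655] → run B
t=29: vr[H=3950958/265655] → run H
t=30: vr[H=952598/53131] → run H
t=31: vr[H=5575022/265655] → run H
t=32: (idle)
t=33: (idle)
t=34: (idle)
t=35: (idle)
t=36: (idle)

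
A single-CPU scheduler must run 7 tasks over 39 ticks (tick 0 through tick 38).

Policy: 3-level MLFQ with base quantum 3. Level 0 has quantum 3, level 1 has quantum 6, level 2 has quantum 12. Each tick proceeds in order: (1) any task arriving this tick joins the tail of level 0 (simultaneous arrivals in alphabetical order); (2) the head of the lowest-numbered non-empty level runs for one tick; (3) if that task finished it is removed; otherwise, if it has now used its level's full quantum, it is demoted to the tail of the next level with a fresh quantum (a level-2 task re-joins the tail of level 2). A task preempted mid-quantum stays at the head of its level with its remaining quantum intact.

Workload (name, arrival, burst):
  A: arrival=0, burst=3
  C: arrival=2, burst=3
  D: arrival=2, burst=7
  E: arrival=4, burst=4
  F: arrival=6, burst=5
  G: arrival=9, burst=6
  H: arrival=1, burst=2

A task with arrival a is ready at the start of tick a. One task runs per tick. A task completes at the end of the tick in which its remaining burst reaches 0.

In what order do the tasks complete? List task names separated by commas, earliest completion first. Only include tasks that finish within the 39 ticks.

t=0: L0/L1/L2 = A/-/- → run A
t=1: L0/L1/L2 = AH/-/- → run A
t=2: L0/L1/L2 = AHCD/-/- → run A
t=3: L0/L1/L2 = HCD/-/- → run H
t=4: L0/L1/L2 = HCDE/-/- → run H
t=5: L0/L1/L2 = CDE/-/- → run C
t=6: L0/L1/L2 = CDEF/-/- → run C
t=7: L0/L1/L2 = CDEF/-/- → run C
t=8: L0/L1/L2 = DEF/-/- → run D
t=9: L0/L1/L2 = DEFG/-/- → run D
t=10: L0/L1/L2 = DEFG/-/- → run D
t=11: L0/L1/L2 = EFG/D/- → run E
t=12: L0/L1/L2 = EFG/D/- → run E
t=13: L0/L1/L2 = EFG/D/- → run E
t=14: L0/L1/L2 = FG/DE/- → run F
t=15: L0/L1/L2 = FG/DE/- → run F
t=16: L0/L1/L2 = FG/DE/- → run F
t=17: L0/L1/L2 = G/DEF/- → run G
t=18: L0/L1/L2 = G/DEF/- → run G
t=19: L0/L1/L2 = G/DEF/- → run G
t=20: L0/L1/L2 = -/DEFG/- → run D
t=21: L0/L1/L2 = -/DEFG/- → run D
t=22: L0/L1/L2 = -/DEFG/- → run D
t=23: L0/L1/L2 = -/DEFG/- → run D
t=24: L0/L1/L2 = -/EFG/- → run E
t=25: L0/L1/L2 = -/FG/- → run F
t=26: L0/L1/L2 = -/FG/- → run F
t=27: L0/L1/L2 = -/G/- → run G
t=28: L0/L1/L2 = -/G/- → run G
t=29: L0/L1/L2 = -/G/- → run G
t=30: (idle)
t=31: (idle)
t=32: (idle)
t=33: (idle)
t=34: (idle)
t=35: (idle)
t=36: (idle)
t=37: (idle)
t=38: (idle)

completion order = A, H, C, D, E, F, G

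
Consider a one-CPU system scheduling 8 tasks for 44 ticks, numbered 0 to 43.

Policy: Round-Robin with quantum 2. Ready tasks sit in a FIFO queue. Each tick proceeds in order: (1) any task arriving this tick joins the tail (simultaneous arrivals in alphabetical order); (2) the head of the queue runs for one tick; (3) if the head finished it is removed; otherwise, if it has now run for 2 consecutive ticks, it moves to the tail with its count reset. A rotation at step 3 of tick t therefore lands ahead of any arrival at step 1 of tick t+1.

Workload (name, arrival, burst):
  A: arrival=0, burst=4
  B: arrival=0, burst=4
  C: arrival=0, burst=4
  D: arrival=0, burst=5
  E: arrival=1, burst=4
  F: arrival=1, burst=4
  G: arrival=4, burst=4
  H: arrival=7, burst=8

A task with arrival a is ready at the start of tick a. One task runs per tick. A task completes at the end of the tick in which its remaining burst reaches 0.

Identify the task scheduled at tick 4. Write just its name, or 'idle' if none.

t=0: queue=[A,B,C,D] q_used=0 → run A
t=1: queue=[A,B,C,D,E,F] q_used=1 → run A
t=2: queue=[B,C,D,E,F,A] q_used=0 → run B
t=3: queue=[B,C,D,E,F,A] q_used=1 → run B
t=4: queue=[C,D,E,F,A,B,G] q_used=0 → run C
t=5: queue=[C,D,E,F,A,B,G] q_used=1 → run C
t=6: queue=[D,E,F,A,B,G,C] q_used=0 → run D
t=7: queue=[D,E,F,A,B,G,C,H] q_used=1 → run D
t=8: queue=[E,F,A,B,G,C,H,D] q_used=0 → run E
t=9: queue=[E,F,A,B,G,C,H,D] q_used=1 → run E
t=10: queue=[F,A,B,G,C,H,D,E] q_used=0 → run F
t=11: queue=[F,A,B,G,C,H,D,E] q_used=1 → run F
t=12: queue=[A,B,G,C,H,D,E,F] q_used=0 → run A
t=13: queue=[A,B,G,C,H,D,E,F] q_used=1 → run A
t=14: queue=[B,G,C,H,D,E,F] q_used=0 → run B
t=15: queue=[B,G,C,H,D,E,F] q_used=1 → run B
t=16: queue=[G,C,H,D,E,F] q_used=0 → run G
t=17: queue=[G,C,H,D,E,F] q_used=1 → run G
t=18: queue=[C,H,D,E,F,G] q_used=0 → run C
t=19: queue=[C,H,D,E,F,G] q_used=1 → run C
t=20: queue=[H,D,E,F,G] q_used=0 → run H
t=21: queue=[H,D,E,F,G] q_used=1 → run H
t=22: queue=[D,E,F,G,H] q_used=0 → run D
t=23: queue=[D,E,F,G,H] q_used=1 → run D
t=24: queue=[E,F,G,H,D] q_used=0 → run E
t=25: queue=[E,F,G,H,D] q_used=1 → run E
t=26: queue=[F,G,H,D] q_used=0 → run F
t=27: queue=[F,G,H,D] q_used=1 → run F
t=28: queue=[G,H,D] q_used=0 → run G
t=29: queue=[G,H,D] q_used=1 → run G
t=30: queue=[H,D] q_used=0 → run H
t=31: queue=[H,D] q_used=1 → run H
t=32: queue=[D,H] q_used=0 → run D
t=33: queue=[H] q_used=0 → run H
t=34: queue=[H] q_used=1 → run H
t=35: queue=[H] q_used=0 → run H
t=36: queue=[H] q_used=1 → run H
t=37: (idle)
t=38: (idle)
t=39: (idle)
t=40: (idle)
t=41: (idle)
t=42: (idle)
t=43: (idle)

running at tick 4 = C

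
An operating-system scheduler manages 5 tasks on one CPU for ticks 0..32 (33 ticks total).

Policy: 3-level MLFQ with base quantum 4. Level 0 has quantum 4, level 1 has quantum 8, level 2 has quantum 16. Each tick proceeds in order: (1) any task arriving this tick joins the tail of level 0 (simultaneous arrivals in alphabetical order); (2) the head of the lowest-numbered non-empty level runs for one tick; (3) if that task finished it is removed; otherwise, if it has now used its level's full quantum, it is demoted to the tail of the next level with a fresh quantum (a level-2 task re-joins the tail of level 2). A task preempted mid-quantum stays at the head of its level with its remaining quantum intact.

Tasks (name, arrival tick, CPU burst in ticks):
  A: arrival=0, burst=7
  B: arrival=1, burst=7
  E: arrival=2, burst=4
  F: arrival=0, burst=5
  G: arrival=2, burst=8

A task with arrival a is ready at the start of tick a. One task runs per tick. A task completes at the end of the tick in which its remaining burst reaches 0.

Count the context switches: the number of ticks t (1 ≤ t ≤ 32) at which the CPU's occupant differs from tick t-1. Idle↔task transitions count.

context switches = 9

t=0: L0/L1/L2 = AF/-/- → run A
t=1: L0/L1/L2 = AFB/-/- → run A
t=2: L0/L1/L2 = AFBEG/-/- → run A
t=3: L0/L1/L2 = AFBEG/-/- → run A
t=4: L0/L1/L2 = FBEG/A/- → run F
t=5: L0/L1/L2 = FBEG/A/- → run F
t=6: L0/L1/L2 = FBEG/A/- → run F
t=7: L0/L1/L2 = FBEG/A/- → run F
t=8: L0/L1/L2 = BEG/AF/- → run B
t=9: L0/L1/L2 = BEG/AF/- → run B
t=10: L0/L1/L2 = BEG/AF/- → run B
t=11: L0/L1/L2 = BEG/AF/- → run B
t=12: L0/L1/L2 = EG/AFB/- → run E
t=13: L0/L1/L2 = EG/AFB/- → run E
t=14: L0/L1/L2 = EG/AFB/- → run E
t=15: L0/L1/L2 = EG/AFB/- → run E
t=16: L0/L1/L2 = G/AFB/- → run G
t=17: L0/L1/L2 = G/AFB/- → run G
t=18: L0/L1/L2 = G/AFB/- → run G
t=19: L0/L1/L2 = G/AFB/- → run G
t=20: L0/L1/L2 = -/AFBG/- → run A
t=21: L0/L1/L2 = -/AFBG/- → run A
t=22: L0/L1/L2 = -/AFBG/- → run A
t=23: L0/L1/L2 = -/FBG/- → run F
t=24: L0/L1/L2 = -/BG/- → run B
t=25: L0/L1/L2 = -/BG/- → run B
t=26: L0/L1/L2 = -/BG/- → run B
t=27: L0/L1/L2 = -/G/- → run G
t=28: L0/L1/L2 = -/G/- → run G
t=29: L0/L1/L2 = -/G/- → run G
t=30: L0/L1/L2 = -/G/- → run G
t=31: (idle)
t=32: (idle)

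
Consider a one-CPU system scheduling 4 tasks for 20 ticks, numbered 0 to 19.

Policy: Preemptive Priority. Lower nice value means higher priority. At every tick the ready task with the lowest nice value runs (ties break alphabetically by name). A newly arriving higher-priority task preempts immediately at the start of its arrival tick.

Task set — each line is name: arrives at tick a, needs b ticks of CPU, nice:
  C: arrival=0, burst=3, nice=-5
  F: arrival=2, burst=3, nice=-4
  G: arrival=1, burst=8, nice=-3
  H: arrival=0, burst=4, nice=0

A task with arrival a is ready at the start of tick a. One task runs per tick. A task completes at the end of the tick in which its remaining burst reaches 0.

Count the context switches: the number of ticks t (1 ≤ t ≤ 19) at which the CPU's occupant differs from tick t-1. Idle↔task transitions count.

context switches = 4

t=0: ready={C,H} → run C
t=1: ready={C,G,H} → run C
t=2: ready={C,F,G,H} → run C
t=3: ready={F,G,H} → run F
t=4: ready={F,G,H} → run F
t=5: ready={F,G,H} → run F
t=6: ready={G,H} → run G
t=7: ready={G,H} → run G
t=8: ready={G,H} → run G
t=9: ready={G,H} → run G
t=10: ready={G,H} → run G
t=11: ready={G,H} → run G
t=12: ready={G,H} → run G
t=13: ready={G,H} → run G
t=14: ready={H} → run H
t=15: ready={H} → run H
t=16: ready={H} → run H
t=17: ready={H} → run H
t=18: (idle)
t=19: (idle)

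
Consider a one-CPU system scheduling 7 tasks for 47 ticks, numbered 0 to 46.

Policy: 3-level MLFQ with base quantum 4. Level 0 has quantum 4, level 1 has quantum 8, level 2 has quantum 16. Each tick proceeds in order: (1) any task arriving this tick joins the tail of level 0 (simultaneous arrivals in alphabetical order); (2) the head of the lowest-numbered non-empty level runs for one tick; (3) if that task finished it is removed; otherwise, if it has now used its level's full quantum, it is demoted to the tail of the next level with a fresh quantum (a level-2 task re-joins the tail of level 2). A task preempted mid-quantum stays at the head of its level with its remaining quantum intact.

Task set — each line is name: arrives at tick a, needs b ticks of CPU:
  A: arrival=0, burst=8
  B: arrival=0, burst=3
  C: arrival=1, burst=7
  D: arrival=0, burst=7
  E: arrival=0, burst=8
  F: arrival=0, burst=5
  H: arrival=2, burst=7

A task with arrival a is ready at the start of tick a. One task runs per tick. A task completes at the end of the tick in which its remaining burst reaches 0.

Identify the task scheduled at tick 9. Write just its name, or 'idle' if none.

running at tick 9 = D

t=0: L0/L1/L2 = ABDEF/-/- → run A
t=1: L0/L1/L2 = ABDEFC/-/- → run A
t=2: L0/L1/L2 = ABDEFCH/-/- → run A
t=3: L0/L1/L2 = ABDEFCH/-/- → run A
t=4: L0/L1/L2 = BDEFCH/A/- → run B
t=5: L0/L1/L2 = BDEFCH/A/- → run B
t=6: L0/L1/L2 = BDEFCH/A/- → run B
t=7: L0/L1/L2 = DEFCH/A/- → run D
t=8: L0/L1/L2 = DEFCH/A/- → run D
t=9: L0/L1/L2 = DEFCH/A/- → run D
t=10: L0/L1/L2 = DEFCH/A/- → run D
t=11: L0/L1/L2 = EFCH/AD/- → run E
t=12: L0/L1/L2 = EFCH/AD/- → run E
t=13: L0/L1/L2 = EFCH/AD/- → run E
t=14: L0/L1/L2 = EFCH/AD/- → run E
t=15: L0/L1/L2 = FCH/ADE/- → run F
t=16: L0/L1/L2 = FCH/ADE/- → run F
t=17: L0/L1/L2 = FCH/ADE/- → run F
t=18: L0/L1/L2 = FCH/ADE/- → run F
t=19: L0/L1/L2 = CH/ADEF/- → run C
t=20: L0/L1/L2 = CH/ADEF/- → run C
t=21: L0/L1/L2 = CH/ADEF/- → run C
t=22: L0/L1/L2 = CH/ADEF/- → run C
t=23: L0/L1/L2 = H/ADEFC/- → run H
t=24: L0/L1/L2 = H/ADEFC/- → run H
t=25: L0/L1/L2 = H/ADEFC/- → run H
t=26: L0/L1/L2 = H/ADEFC/- → run H
t=27: L0/L1/L2 = -/ADEFCH/- → run A
t=28: L0/L1/L2 = -/ADEFCH/- → run A
t=29: L0/L1/L2 = -/ADEFCH/- → run A
t=30: L0/L1/L2 = -/ADEFCH/- → run A
t=31: L0/L1/L2 = -/DEFCH/- → run D
t=32: L0/L1/L2 = -/DEFCH/- → run D
t=33: L0/L1/L2 = -/DEFCH/- → run D
t=34: L0/L1/L2 = -/EFCH/- → run E
t=35: L0/L1/L2 = -/EFCH/- → run E
t=36: L0/L1/L2 = -/EFCH/- → run E
t=37: L0/L1/L2 = -/EFCH/- → run E
t=38: L0/L1/L2 = -/FCH/- → run F
t=39: L0/L1/L2 = -/CH/- → run C
t=40: L0/L1/L2 = -/CH/- → run C
t=41: L0/L1/L2 = -/CH/- → run C
t=42: L0/L1/L2 = -/H/- → run H
t=43: L0/L1/L2 = -/H/- → run H
t=44: L0/L1/L2 = -/H/- → run H
t=45: (idle)
t=46: (idle)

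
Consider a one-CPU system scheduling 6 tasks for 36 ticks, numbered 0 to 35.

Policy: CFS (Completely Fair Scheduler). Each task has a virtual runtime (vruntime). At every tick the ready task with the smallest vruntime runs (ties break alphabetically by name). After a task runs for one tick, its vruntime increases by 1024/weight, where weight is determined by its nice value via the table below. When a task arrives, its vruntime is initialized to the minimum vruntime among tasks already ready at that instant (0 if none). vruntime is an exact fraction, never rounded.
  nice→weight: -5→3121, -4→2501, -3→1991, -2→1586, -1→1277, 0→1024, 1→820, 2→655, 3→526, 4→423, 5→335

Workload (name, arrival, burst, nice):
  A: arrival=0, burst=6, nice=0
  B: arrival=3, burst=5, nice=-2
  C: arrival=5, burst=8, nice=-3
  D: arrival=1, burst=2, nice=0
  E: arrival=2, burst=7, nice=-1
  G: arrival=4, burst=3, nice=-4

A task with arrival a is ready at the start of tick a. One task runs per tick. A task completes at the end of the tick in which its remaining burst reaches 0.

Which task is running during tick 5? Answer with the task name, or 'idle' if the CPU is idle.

t=0: vr[A=0] → run A
t=1: vr[A=1 D=1] → run A
t=2: vr[A=2 D=1 E=1] → run D
t=3: vr[A=2 B=1 D=2 E=1] → run B
t=4: vr[A=2 B=1305/793 D=2 E=1 G=1] → run E
t=5: vr[A=2 B=1305/793 C=1 D=2 E=2301/1277 G=1] → run C
t=6: vr[A=2 B=1305/793 C=3015/1991 D=2 E=2301/1277 G=1] → run G
t=7: vr[A=2 B=1305/793 C=3015/1991 D=2 E=2301/1277 G=3525/2501] → run G
t=8: vr[A=2 B=1305/793 C=3015/1991 D=2 E=2301/1277 G=4549/2501] → run C
t=9: vr[A=2 B=1305/793 C=4039/1991 D=2 E=2301/1277 G=4549/2501] → run B
t=10: vr[A=2 B=1817/793 C=4039/1991 D=2 E=2301/1277 G=4549/2501] → run E
t=11: vr[A=2 B=1817/793 C=4039/1991 D=2 E=3325/1277 G=4549/2501] → run G
t=12: vr[A=2 B=1817/793 C=4039/1991 D=2 E=3325/1277] → run A
t=13: vr[A=3 B=1817/793 C=4039/1991 D=2 E=3325/1277] → run D
t=14: vr[A=3 B=1817/793 C=4039/1991 E=3325/1277] → run C
t=15: vr[A=3 B=1817/793 C=5063/1991 E=3325/1277] → run B
t=16: vr[A=3 B=2329/793 C=5063/1991 E=3325/1277] → run C
t=17: vr[A=3 B=2329/793 C=6087/1991 E=3325/1277] → run E
t=18: vr[A=3 B=2329/793 C=6087/1991 E=4349/1277] → run B
t=19: vr[A=3 B=2841/793 C=6087/1991 E=4349/1277] → run A
t=20: vr[A=4 B=2841/793 C=6087/1991 E=4349/1277] → run C
t=21: vr[A=4 B=2841/793 C=7111/1991 E=4349/1277] → run E
t=22: vr[A=4 B=2841/793 C=7111/1991 E=5373/1277] → run C
t=23: vr[A=4 B=2841/793 C=8135/1991 E=5373/1277] → run B
t=24: vr[A=4 C=8135/1991 E=5373/1277] → run A
t=25: vr[A=5 C=8135/1991 E=5373/1277] → run C
t=26: vr[A=5 C=9159/1991 E=5373/1277] → run E
t=27: vr[A=5 C=9159/1991 E=6397/1277] → run C
t=28: vr[A=5 E=6397/1277] → run A
t=29: vr[E=6397/1277] → run E
t=30: vr[E=7421/1277] → run E
t=31: (idle)
t=32: (idle)
t=33: (idle)
t=34: (idle)
t=35: (idle)

running at tick 5 = C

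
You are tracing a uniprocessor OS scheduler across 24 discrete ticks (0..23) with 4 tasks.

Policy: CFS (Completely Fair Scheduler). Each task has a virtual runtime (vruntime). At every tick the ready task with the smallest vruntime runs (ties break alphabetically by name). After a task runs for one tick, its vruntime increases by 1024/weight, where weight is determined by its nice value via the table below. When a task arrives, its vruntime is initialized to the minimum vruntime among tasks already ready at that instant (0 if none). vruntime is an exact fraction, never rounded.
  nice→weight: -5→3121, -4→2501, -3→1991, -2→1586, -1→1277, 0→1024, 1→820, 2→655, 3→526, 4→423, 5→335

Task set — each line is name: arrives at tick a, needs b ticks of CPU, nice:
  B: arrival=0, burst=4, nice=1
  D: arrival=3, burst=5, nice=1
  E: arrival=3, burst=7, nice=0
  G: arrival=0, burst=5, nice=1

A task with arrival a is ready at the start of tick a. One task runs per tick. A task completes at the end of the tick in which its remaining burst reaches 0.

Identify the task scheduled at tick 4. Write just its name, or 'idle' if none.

t=0: vr[B=0 G=0] → run B
t=1: vr[B=256/205 G=0] → run G
t=2: vr[B=256/205 G=256/205] → run B
t=3: vr[B=512/205 D=256/205 E=256/205 G=256/205] → run D
t=4: vr[B=512/205 D=512/205 E=256/205 G=256/205] → run E
t=5: vr[B=512/205 D=512/205 E=461/205 G=256/205] → run G
t=6: vr[B=512/205 D=512/205 E=461/205 G=512/205] → run E
t=7: vr[B=512/205 D=512/205 E=666/205 G=512/205] → run B
t=8: vr[B=768/205 D=512/205 E=666/205 G=512/205] → run D
t=9: vr[B=768/205 D=768/205 E=666/205 G=512/205] → run G
t=10: vr[B=768/205 D=768/205 E=666/205 G=768/205] → run E
t=11: vr[B=768/205 D=768/205 E=871/205 G=768/205] → run B
t=12: vr[D=768/205 E=871/205 G=768/205] → run D
t=13: vr[D=1024/205 E=871/205 G=768/205] → run G
t=14: vr[D=1024/205 E=871/205 G=1024/205] → run E
t=15: vr[D=1024/205 E=1076/205 G=1024/205] → run D
t=16: vr[D=256/41 E=1076/205 G=1024/205] → run G
t=17: vr[D=256/41 E=1076/205] → run E
t=18: vr[D=256/41 E=1281/205] → run D
t=19: vr[E=1281/205] → run E
t=20: vr[E=1486/205] → run E
t=21: (idle)
t=22: (idle)
t=23: (idle)

running at tick 4 = E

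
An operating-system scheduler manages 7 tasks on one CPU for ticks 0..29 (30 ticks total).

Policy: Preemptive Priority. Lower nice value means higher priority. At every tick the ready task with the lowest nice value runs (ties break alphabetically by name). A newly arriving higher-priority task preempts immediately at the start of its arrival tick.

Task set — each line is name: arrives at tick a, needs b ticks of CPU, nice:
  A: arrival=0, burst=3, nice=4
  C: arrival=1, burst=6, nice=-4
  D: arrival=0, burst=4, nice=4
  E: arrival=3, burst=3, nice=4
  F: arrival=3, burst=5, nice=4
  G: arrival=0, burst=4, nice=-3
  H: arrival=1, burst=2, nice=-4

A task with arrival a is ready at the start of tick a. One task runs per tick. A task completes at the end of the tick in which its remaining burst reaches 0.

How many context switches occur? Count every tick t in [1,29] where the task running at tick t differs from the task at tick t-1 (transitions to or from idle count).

context switches = 8

t=0: ready={A,D,G} → run G
t=1: ready={A,C,D,G,H} → run C
t=2: ready={A,C,D,G,H} → run C
t=3: ready={A,C,D,E,F,G,H} → run C
t=4: ready={A,C,D,E,F,G,H} → run C
t=5: ready={A,C,D,E,F,G,H} → run C
t=6: ready={A,C,D,E,F,G,H} → run C
t=7: ready={A,D,E,F,G,H} → run H
t=8: ready={A,D,E,F,G,H} → run H
t=9: ready={A,D,E,F,G} → run G
t=10: ready={A,D,E,F,G} → run G
t=11: ready={A,D,E,F,G} → run G
t=12: ready={A,D,E,F} → run A
t=13: ready={A,D,E,F} → run A
t=14: ready={A,D,E,F} → run A
t=15: ready={D,E,F} → run D
t=16: ready={D,E,F} → run D
t=17: ready={D,E,F} → run D
t=18: ready={D,E,F} → run D
t=19: ready={E,F} → run E
t=20: ready={E,F} → run E
t=21: ready={E,F} → run E
t=22: ready={F} → run F
t=23: ready={F} → run F
t=24: ready={F} → run F
t=25: ready={F} → run F
t=26: ready={F} → run F
t=27: (idle)
t=28: (idle)
t=29: (idle)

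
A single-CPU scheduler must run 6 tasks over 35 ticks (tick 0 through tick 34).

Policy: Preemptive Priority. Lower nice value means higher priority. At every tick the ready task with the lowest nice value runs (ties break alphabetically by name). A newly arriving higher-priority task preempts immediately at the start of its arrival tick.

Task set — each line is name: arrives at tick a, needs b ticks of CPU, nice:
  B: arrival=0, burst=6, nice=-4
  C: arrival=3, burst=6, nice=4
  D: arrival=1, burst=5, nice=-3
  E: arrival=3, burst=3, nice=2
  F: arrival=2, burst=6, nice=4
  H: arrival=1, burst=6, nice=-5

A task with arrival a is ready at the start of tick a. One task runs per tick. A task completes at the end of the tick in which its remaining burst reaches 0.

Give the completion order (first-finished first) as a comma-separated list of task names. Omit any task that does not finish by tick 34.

t=0: ready={B} → run B
t=1: ready={B,D,H} → run H
t=2: ready={B,D,F,H} → run H
t=3: ready={B,C,D,E,F,H} → run H
t=4: ready={B,C,D,E,F,H} → run H
t=5: ready={B,C,D,E,F,H} → run H
t=6: ready={B,C,D,E,F,H} → run H
t=7: ready={B,C,D,E,F} → run B
t=8: ready={B,C,D,E,F} → run B
t=9: ready={B,C,D,E,F} → run B
t=10: ready={B,C,D,E,F} → run B
t=11: ready={B,C,D,E,F} → run B
t=12: ready={C,D,E,F} → run D
t=13: ready={C,D,E,F} → run D
t=14: ready={C,D,E,F} → run D
t=15: ready={C,D,E,F} → run D
t=16: ready={C,D,E,F} → run D
t=17: ready={C,E,F} → run E
t=18: ready={C,E,F} → run E
t=19: ready={C,E,F} → run E
t=20: ready={C,F} → run C
t=21: ready={C,F} → run C
t=22: ready={C,F} → run C
t=23: ready={C,F} → run C
t=24: ready={C,F} → run C
t=25: ready={C,F} → run C
t=26: ready={F} → run F
t=27: ready={F} → run F
t=28: ready={F} → run F
t=29: ready={F} → run F
t=30: ready={F} → run F
t=31: ready={F} → run F
t=32: (idle)
t=33: (idle)
t=34: (idle)

completion order = H, B, D, E, C, F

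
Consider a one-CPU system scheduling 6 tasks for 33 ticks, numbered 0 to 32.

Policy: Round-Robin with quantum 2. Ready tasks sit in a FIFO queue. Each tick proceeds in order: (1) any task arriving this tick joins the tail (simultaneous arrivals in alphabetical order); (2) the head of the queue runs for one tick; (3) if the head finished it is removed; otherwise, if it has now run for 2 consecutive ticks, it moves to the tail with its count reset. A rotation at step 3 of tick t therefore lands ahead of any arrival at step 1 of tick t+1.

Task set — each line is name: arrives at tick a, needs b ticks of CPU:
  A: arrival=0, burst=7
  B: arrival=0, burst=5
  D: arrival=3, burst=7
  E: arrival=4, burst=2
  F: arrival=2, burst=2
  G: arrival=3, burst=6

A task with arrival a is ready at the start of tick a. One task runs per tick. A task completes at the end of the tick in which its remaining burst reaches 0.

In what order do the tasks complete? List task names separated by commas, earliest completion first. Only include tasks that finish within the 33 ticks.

t=0: queue=[A,B] q_used=0 → run A
t=1: queue=[A,B] q_used=1 → run A
t=2: queue=[B,A,F] q_used=0 → run B
t=3: queue=[B,A,F,D,G] q_used=1 → run B
t=4: queue=[A,F,D,G,B,E] q_used=0 → run A
t=5: queue=[A,F,D,G,B,E] q_used=1 → run A
t=6: queue=[F,D,G,B,E,A] q_used=0 → run F
t=7: queue=[F,D,G,B,E,A] q_used=1 → run F
t=8: queue=[D,G,B,E,A] q_used=0 → run D
t=9: queue=[D,G,B,E,A] q_used=1 → run D
t=10: queue=[G,B,E,A,D] q_used=0 → run G
t=11: queue=[G,B,E,A,D] q_used=1 → run G
t=12: queue=[B,E,A,D,G] q_used=0 → run B
t=13: queue=[B,E,A,D,G] q_used=1 → run B
t=14: queue=[E,A,D,G,B] q_used=0 → run E
t=15: queue=[E,A,D,G,B] q_used=1 → run E
t=16: queue=[A,D,G,B] q_used=0 → run A
t=17: queue=[A,D,G,B] q_used=1 → run A
t=18: queue=[D,G,B,A] q_used=0 → run D
t=19: queue=[D,G,B,A] q_used=1 → run D
t=20: queue=[G,B,A,D] q_used=0 → run G
t=21: queue=[G,B,A,D] q_used=1 → run G
t=22: queue=[B,A,D,G] q_used=0 → run B
t=23: queue=[A,D,G] q_used=0 → run A
t=24: queue=[D,G] q_used=0 → run D
t=25: queue=[D,G] q_used=1 → run D
t=26: queue=[G,D] q_used=0 → run G
t=27: queue=[G,D] q_used=1 → run G
t=28: queue=[D] q_used=0 → run D
t=29: (idle)
t=30: (idle)
t=31: (idle)
t=32: (idle)

completion order = F, E, B, A, G, D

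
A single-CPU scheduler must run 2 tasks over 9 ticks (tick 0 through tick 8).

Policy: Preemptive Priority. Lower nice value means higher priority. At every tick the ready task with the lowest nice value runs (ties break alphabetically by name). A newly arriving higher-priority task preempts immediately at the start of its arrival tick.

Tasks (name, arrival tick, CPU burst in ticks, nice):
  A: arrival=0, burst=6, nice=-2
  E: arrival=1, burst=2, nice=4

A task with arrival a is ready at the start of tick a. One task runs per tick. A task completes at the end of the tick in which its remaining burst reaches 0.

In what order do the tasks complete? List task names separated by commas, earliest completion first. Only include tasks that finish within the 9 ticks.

completion order = A, E

t=0: ready={A} → run A
t=1: ready={A,E} → run A
t=2: ready={A,E} → run A
t=3: ready={A,E} → run A
t=4: ready={A,E} → run A
t=5: ready={A,E} → run A
t=6: ready={E} → run E
t=7: ready={E} → run E
t=8: (idle)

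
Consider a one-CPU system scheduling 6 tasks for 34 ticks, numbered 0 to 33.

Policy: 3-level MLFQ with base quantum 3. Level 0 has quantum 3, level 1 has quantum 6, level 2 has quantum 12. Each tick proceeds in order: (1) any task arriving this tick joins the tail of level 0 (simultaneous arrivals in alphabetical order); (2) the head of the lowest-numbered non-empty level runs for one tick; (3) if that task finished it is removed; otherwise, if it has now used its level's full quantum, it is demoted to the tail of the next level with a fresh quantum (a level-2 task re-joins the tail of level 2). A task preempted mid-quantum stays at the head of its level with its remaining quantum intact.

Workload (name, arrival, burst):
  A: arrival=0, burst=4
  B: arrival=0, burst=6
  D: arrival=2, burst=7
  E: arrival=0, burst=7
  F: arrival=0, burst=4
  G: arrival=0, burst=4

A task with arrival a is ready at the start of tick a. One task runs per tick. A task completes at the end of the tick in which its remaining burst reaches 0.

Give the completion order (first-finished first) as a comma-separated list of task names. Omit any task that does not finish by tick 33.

completion order = A, B, E, F, G, D

t=0: L0/L1/L2 = ABEFG/-/- → run A
t=1: L0/L1/L2 = ABEFG/-/- → run A
t=2: L0/L1/L2 = ABEFGD/-/- → run A
t=3: L0/L1/L2 = BEFGD/A/- → run B
t=4: L0/L1/L2 = BEFGD/A/- → run B
t=5: L0/L1/L2 = BEFGD/A/- → run B
t=6: L0/L1/L2 = EFGD/AB/- → run E
t=7: L0/L1/L2 = EFGD/AB/- → run E
t=8: L0/L1/L2 = EFGD/AB/- → run E
t=9: L0/L1/L2 = FGD/ABE/- → run F
t=10: L0/L1/L2 = FGD/ABE/- → run F
t=11: L0/L1/L2 = FGD/ABE/- → run F
t=12: L0/L1/L2 = GD/ABEF/- → run G
t=13: L0/L1/L2 = GD/ABEF/- → run G
t=14: L0/L1/L2 = GD/ABEF/- → run G
t=15: L0/L1/L2 = D/ABEFG/- → run D
t=16: L0/L1/L2 = D/ABEFG/- → run D
t=17: L0/L1/L2 = D/ABEFG/- → run D
t=18: L0/L1/L2 = -/ABEFGD/- → run A
t=19: L0/L1/L2 = -/BEFGD/- → run B
t=20: L0/L1/L2 = -/BEFGD/- → run B
t=21: L0/L1/L2 = -/BEFGD/- → run B
t=22: L0/L1/L2 = -/EFGD/- → run E
t=23: L0/L1/L2 = -/EFGD/- → run E
t=24: L0/L1/L2 = -/EFGD/- → run E
t=25: L0/L1/L2 = -/EFGD/- → run E
t=26: L0/L1/L2 = -/FGD/- → run F
t=27: L0/L1/L2 = -/GD/- → run G
t=28: L0/L1/L2 = -/D/- → run D
t=29: L0/L1/L2 = -/D/- → run D
t=30: L0/L1/L2 = -/D/- → run D
t=31: L0/L1/L2 = -/D/- → run D
t=32: (idle)
t=33: (idle)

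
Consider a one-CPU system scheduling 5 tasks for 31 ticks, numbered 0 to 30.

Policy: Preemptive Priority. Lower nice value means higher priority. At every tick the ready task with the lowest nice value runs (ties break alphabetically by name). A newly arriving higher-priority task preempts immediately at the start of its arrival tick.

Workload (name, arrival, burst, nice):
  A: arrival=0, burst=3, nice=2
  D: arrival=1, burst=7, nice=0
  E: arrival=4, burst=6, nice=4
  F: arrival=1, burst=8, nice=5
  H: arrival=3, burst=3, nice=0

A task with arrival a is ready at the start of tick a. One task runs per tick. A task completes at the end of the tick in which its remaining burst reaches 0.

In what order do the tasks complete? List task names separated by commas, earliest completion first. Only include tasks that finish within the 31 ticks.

completion order = D, H, A, E, F

t=0: ready={A} → run A
t=1: ready={A,D,F} → run D
t=2: ready={A,D,F} → run D
t=3: ready={A,D,F,H} → run D
t=4: ready={A,D,E,F,H} → run D
t=5: ready={A,D,E,F,H} → run D
t=6: ready={A,D,E,F,H} → run D
t=7: ready={A,D,E,F,H} → run D
t=8: ready={A,E,F,H} → run H
t=9: ready={A,E,F,H} → run H
t=10: ready={A,E,F,H} → run H
t=11: ready={A,E,F} → run A
t=12: ready={A,E,F} → run A
t=13: ready={E,F} → run E
t=14: ready={E,F} → run E
t=15: ready={E,F} → run E
t=16: ready={E,F} → run E
t=17: ready={E,F} → run E
t=18: ready={E,F} → run E
t=19: ready={F} → run F
t=20: ready={F} → run F
t=21: ready={F} → run F
t=22: ready={F} → run F
t=23: ready={F} → run F
t=24: ready={F} → run F
t=25: ready={F} → run F
t=26: ready={F} → run F
t=27: (idle)
t=28: (idle)
t=29: (idle)
t=30: (idle)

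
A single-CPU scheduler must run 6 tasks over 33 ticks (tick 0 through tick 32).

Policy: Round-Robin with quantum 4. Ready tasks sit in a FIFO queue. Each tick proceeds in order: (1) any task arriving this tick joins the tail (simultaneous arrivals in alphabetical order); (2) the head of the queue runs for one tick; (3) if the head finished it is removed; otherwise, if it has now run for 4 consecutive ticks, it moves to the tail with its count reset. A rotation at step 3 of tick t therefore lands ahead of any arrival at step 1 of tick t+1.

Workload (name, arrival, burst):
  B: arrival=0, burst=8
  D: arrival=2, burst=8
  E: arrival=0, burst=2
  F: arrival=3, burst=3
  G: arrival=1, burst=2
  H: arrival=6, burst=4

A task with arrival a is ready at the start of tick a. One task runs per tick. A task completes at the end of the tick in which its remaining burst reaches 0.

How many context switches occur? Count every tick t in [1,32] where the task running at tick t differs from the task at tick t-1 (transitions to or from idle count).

context switches = 8

t=0: queue=[B,E] q_used=0 → run B
t=1: queue=[B,E,G] q_used=1 → run B
t=2: queue=[B,E,G,D] q_used=2 → run B
t=3: queue=[B,E,G,D,F] q_used=3 → run B
t=4: queue=[E,G,D,F,B] q_used=0 → run E
t=5: queue=[E,G,D,F,B] q_used=1 → run E
t=6: queue=[G,D,F,B,H] q_used=0 → run G
t=7: queue=[G,D,F,B,H] q_used=1 → run G
t=8: queue=[D,F,B,H] q_used=0 → run D
t=9: queue=[D,F,B,H] q_used=1 → run D
t=10: queue=[D,F,B,H] q_used=2 → run D
t=11: queue=[D,F,B,H] q_used=3 → run D
t=12: queue=[F,B,H,D] q_used=0 → run F
t=13: queue=[F,B,H,D] q_used=1 → run F
t=14: queue=[F,B,H,D] q_used=2 → run F
t=15: queue=[B,H,D] q_used=0 → run B
t=16: queue=[B,H,D] q_used=1 → run B
t=17: queue=[B,H,D] q_used=2 → run B
t=18: queue=[B,H,D] q_used=3 → run B
t=19: queue=[H,D] q_used=0 → run H
t=20: queue=[H,D] q_used=1 → run H
t=21: queue=[H,D] q_used=2 → run H
t=22: queue=[H,D] q_used=3 → run H
t=23: queue=[D] q_used=0 → run D
t=24: queue=[D] q_used=1 → run D
t=25: queue=[D] q_used=2 → run D
t=26: queue=[D] q_used=3 → run D
t=27: (idle)
t=28: (idle)
t=29: (idle)
t=30: (idle)
t=31: (idle)
t=32: (idle)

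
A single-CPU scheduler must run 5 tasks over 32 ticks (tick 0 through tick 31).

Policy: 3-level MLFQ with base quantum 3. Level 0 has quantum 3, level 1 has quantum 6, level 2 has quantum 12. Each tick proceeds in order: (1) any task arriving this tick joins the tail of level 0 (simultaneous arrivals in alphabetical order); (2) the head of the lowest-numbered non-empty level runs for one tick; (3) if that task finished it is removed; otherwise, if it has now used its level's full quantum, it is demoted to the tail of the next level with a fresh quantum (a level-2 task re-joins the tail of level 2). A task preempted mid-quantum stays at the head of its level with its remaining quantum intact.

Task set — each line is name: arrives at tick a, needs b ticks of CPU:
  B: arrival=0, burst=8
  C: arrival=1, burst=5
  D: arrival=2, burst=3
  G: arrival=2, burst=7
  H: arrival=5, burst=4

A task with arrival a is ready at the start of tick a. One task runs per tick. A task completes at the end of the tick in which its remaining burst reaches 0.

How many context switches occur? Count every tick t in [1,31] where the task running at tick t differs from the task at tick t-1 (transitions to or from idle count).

t=0: L0/L1/L2 = B/-/- → run B
t=1: L0/L1/L2 = BC/-/- → run B
t=2: L0/L1/L2 = BCDG/-/- → run B
t=3: L0/L1/L2 = CDG/B/- → run C
t=4: L0/L1/L2 = CDG/B/- → run C
t=5: L0/L1/L2 = CDGH/B/- → run C
t=6: L0/L1/L2 = DGH/BC/- → run D
t=7: L0/L1/L2 = DGH/BC/- → run D
t=8: L0/L1/L2 = DGH/BC/- → run D
t=9: L0/L1/L2 = GH/BC/- → run G
t=10: L0/L1/L2 = GH/BC/- → run G
t=11: L0/L1/L2 = GH/BC/- → run G
t=12: L0/L1/L2 = H/BCG/- → run H
t=13: L0/L1/L2 = H/BCG/- → run H
t=14: L0/L1/L2 = H/BCG/- → run H
t=15: L0/L1/L2 = -/BCGH/- → run B
t=16: L0/L1/L2 = -/BCGH/- → run B
t=17: L0/L1/L2 = -/BCGH/- → run B
t=18: L0/L1/L2 = -/BCGH/- → run B
t=19: L0/L1/L2 = -/BCGH/- → run B
t=20: L0/L1/L2 = -/CGH/- → run C
t=21: L0/L1/L2 = -/CGH/- → run C
t=22: L0/L1/L2 = -/GH/- → run G
t=23: L0/L1/L2 = -/GH/- → run G
t=24: L0/L1/L2 = -/GH/- → run G
t=25: L0/L1/L2 = -/GH/- → run G
t=26: L0/L1/L2 = -/H/- → run H
t=27: (idle)
t=28: (idle)
t=29: (idle)
t=30: (idle)
t=31: (idle)

context switches = 9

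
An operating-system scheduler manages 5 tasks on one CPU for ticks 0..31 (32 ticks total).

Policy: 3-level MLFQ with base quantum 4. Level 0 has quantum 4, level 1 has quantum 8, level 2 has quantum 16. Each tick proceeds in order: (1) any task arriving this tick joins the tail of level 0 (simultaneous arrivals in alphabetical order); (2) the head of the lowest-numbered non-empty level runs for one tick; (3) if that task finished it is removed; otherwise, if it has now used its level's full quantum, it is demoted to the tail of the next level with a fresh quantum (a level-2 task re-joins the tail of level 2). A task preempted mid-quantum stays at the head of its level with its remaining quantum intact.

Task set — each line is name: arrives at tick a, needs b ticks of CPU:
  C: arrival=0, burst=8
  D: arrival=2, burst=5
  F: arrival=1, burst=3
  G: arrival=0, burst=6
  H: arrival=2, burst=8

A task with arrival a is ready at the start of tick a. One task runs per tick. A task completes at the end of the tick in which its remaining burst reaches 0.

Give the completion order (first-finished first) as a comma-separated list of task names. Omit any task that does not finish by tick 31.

t=0: L0/L1/L2 = CG/-/- → run C
t=1: L0/L1/L2 = CGF/-/- → run C
t=2: L0/L1/L2 = CGFDH/-/- → run C
t=3: L0/L1/L2 = CGFDH/-/- → run C
t=4: L0/L1/L2 = GFDH/C/- → run G
t=5: L0/L1/L2 = GFDH/C/- → run G
t=6: L0/L1/L2 = GFDH/C/- → run G
t=7: L0/L1/L2 = GFDH/C/- → run G
t=8: L0/L1/L2 = FDH/CG/- → run F
t=9: L0/L1/L2 = FDH/CG/- → run F
t=10: L0/L1/L2 = FDH/CG/- → run F
t=11: L0/L1/L2 = DH/CG/- → run D
t=12: L0/L1/L2 = DH/CG/- → run D
t=13: L0/L1/L2 = DH/CG/- → run D
t=14: L0/L1/L2 = DH/CG/- → run D
t=15: L0/L1/L2 = H/CGD/- → run H
t=16: L0/L1/L2 = H/CGD/- → run H
t=17: L0/L1/L2 = H/CGD/- → run H
t=18: L0/L1/L2 = H/CGD/- → run H
t=19: L0/L1/L2 = -/CGDH/- → run C
t=20: L0/L1/L2 = -/CGDH/- → run C
t=21: L0/L1/L2 = -/CGDH/- → run C
t=22: L0/L1/L2 = -/CGDH/- → run C
t=23: L0/L1/L2 = -/GDH/- → run G
t=24: L0/L1/L2 = -/GDH/- → run G
t=25: L0/L1/L2 = -/DH/- → run D
t=26: L0/L1/L2 = -/H/- → run H
t=27: L0/L1/L2 = -/H/- → run H
t=28: L0/L1/L2 = -/H/- → run H
t=29: L0/L1/L2 = -/H/- → run H
t=30: (idle)
t=31: (idle)

completion order = F, C, G, D, H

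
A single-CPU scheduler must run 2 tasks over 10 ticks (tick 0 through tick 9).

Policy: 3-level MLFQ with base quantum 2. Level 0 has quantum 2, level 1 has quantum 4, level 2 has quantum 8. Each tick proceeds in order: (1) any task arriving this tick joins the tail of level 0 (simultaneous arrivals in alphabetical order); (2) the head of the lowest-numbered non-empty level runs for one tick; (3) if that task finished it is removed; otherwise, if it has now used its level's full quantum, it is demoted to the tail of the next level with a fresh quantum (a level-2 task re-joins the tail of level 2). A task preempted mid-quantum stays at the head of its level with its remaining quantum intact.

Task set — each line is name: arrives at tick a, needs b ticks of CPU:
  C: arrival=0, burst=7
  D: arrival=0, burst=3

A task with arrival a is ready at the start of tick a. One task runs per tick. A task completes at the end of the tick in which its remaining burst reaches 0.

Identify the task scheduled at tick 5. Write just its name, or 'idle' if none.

t=0: L0/L1/L2 = CD/-/- → run C
t=1: L0/L1/L2 = CD/-/- → run C
t=2: L0/L1/L2 = D/C/- → run D
t=3: L0/L1/L2 = D/C/- → run D
t=4: L0/L1/L2 = -/CD/- → run C
t=5: L0/L1/L2 = -/CD/- → run C
t=6: L0/L1/L2 = -/CD/- → run C
t=7: L0/L1/L2 = -/CD/- → run C
t=8: L0/L1/L2 = -/D/C → run D
t=9: L0/L1/L2 = -/-/C → run C

running at tick 5 = C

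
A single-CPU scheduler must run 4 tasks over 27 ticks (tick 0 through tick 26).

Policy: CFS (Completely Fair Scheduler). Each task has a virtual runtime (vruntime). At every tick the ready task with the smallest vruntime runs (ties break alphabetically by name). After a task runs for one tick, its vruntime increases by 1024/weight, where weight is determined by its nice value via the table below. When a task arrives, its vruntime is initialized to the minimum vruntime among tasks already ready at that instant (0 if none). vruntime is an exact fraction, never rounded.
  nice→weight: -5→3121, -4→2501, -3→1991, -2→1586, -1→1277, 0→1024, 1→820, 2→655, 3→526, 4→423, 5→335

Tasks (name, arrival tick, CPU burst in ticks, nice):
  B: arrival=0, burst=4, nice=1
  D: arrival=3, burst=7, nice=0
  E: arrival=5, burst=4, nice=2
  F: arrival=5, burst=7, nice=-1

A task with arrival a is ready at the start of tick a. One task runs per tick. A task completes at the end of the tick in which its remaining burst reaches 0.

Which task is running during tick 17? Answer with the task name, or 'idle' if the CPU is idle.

t=0: vr[B=0] → run B
t=1: vr[B=256/205] → run B
t=2: vr[B=512/205] → run B
t=3: vr[B=768/205 D=768/205] → run B
t=4: vr[D=768/205] → run D
t=5: vr[D=973/205 E=973/205 F=973/205] → run D
t=6: vr[D=1178/205 E=973/205 F=973/205] → run E
t=7: vr[D=1178/205 E=169447/26855 F=973/205] → run F
t=8: vr[D=1178/205 E=169447/26855 F=1452441/261785] → run F
t=9: vr[D=1178/205 E=169447/26855 F=1662361/261785] → run D
t=10: vr[D=1383/205 E=169447/26855 F=1662361/261785] → run E
t=11: vr[D=1383/205 E=211431/26855 F=1662361/261785] → run F
t=12: vr[D=1383/205 E=211431/26855 F=1872281/261785] → run D
t=13: vr[D=1588/205 E=211431/26855 F=1872281/261785] → run F
t=14: vr[D=1588/205 E=211431/26855 F=2082201/261785] → run D
t=15: vr[D=1793/205 E=211431/26855 F=2082201/261785] → run E
t=16: vr[D=1793/205 E=50683/5371 F=2082201/261785] → run F
t=17: vr[D=1793/205 E=50683/5371 F=2292121/261785] → run D
t=18: vr[D=1998/205 E=50683/5371 F=2292121/261785] → run F
t=19: vr[D=1998/205 E=50683/5371 F=2502041/261785] → run E
t=20: vr[D=1998/205 F=2502041/261785] → run F
t=21: vr[D=1998/205] → run D
t=22: (idle)
t=23: (idle)
t=24: (idle)
t=25: (idle)
t=26: (idle)

running at tick 17 = D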